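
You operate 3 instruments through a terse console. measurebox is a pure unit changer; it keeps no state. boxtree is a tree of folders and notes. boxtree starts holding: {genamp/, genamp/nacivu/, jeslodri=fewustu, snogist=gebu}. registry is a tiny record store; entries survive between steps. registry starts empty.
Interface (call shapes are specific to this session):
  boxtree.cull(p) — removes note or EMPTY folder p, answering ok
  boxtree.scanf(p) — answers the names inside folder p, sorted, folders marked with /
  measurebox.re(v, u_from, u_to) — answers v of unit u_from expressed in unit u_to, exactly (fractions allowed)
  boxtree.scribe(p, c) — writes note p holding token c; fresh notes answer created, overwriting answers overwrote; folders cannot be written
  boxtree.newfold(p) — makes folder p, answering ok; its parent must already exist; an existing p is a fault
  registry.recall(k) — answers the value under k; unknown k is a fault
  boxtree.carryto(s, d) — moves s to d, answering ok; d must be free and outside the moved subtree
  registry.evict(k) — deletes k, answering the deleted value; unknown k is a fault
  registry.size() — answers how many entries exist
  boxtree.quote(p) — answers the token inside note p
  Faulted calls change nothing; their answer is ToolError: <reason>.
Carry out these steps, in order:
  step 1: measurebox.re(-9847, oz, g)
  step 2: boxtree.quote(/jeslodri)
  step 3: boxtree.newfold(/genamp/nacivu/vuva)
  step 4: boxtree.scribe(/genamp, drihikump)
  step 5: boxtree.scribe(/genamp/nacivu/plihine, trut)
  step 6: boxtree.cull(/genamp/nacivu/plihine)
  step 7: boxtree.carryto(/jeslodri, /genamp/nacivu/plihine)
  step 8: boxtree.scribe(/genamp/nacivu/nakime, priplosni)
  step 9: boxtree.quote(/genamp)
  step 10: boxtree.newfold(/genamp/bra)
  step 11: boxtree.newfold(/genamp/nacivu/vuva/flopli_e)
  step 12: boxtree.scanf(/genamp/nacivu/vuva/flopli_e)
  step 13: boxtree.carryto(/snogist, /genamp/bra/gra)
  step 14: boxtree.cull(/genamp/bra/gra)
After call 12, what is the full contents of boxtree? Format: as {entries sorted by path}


Answer: {genamp/, genamp/bra/, genamp/nacivu/, genamp/nacivu/nakime=priplosni, genamp/nacivu/plihine=fewustu, genamp/nacivu/vuva/, genamp/nacivu/vuva/flopli_e/, snogist=gebu}

Derivation:
CALL measurebox.re[-9847; oz; g]
RET  -446652406739/1600000
CALL boxtree.quote[/jeslodri]
RET  fewustu
CALL boxtree.newfold[/genamp/nacivu/vuva]
RET  ok
CALL boxtree.scribe[/genamp; drihikump]
RET  ToolError: is a directory
CALL boxtree.scribe[/genamp/nacivu/plihine; trut]
RET  created
CALL boxtree.cull[/genamp/nacivu/plihine]
RET  ok
CALL boxtree.carryto[/jeslodri; /genamp/nacivu/plihine]
RET  ok
CALL boxtree.scribe[/genamp/nacivu/nakime; priplosni]
RET  created
CALL boxtree.quote[/genamp]
RET  ToolError: is a directory
CALL boxtree.newfold[/genamp/bra]
RET  ok
CALL boxtree.newfold[/genamp/nacivu/vuva/flopli_e]
RET  ok
CALL boxtree.scanf[/genamp/nacivu/vuva/flopli_e]
RET  []
CALL boxtree.carryto[/snogist; /genamp/bra/gra]
RET  ok
CALL boxtree.cull[/genamp/bra/gra]
RET  ok


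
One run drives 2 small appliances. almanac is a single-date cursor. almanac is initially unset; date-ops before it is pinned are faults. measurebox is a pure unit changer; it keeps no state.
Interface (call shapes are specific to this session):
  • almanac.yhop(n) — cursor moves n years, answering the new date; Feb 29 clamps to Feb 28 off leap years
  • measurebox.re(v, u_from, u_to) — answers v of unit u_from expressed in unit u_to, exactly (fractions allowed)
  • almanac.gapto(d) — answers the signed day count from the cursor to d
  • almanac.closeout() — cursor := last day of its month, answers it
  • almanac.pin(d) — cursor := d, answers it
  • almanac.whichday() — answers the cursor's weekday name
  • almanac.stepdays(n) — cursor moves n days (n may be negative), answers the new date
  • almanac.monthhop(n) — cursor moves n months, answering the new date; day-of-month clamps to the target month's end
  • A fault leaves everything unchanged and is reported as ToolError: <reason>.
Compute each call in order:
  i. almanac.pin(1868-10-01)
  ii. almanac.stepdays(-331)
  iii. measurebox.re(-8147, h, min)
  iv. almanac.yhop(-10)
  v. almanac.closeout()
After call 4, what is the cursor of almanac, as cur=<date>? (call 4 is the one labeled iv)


Do: almanac.pin[d→1868-10-01]
See: 1868-10-01
Do: almanac.stepdays[n→-331]
See: 1867-11-05
Do: measurebox.re[v→-8147; u_from→h; u_to→min]
See: -488820
Do: almanac.yhop[n→-10]
See: 1857-11-05
Do: almanac.closeout[]
See: 1857-11-30

Answer: cur=1857-11-05


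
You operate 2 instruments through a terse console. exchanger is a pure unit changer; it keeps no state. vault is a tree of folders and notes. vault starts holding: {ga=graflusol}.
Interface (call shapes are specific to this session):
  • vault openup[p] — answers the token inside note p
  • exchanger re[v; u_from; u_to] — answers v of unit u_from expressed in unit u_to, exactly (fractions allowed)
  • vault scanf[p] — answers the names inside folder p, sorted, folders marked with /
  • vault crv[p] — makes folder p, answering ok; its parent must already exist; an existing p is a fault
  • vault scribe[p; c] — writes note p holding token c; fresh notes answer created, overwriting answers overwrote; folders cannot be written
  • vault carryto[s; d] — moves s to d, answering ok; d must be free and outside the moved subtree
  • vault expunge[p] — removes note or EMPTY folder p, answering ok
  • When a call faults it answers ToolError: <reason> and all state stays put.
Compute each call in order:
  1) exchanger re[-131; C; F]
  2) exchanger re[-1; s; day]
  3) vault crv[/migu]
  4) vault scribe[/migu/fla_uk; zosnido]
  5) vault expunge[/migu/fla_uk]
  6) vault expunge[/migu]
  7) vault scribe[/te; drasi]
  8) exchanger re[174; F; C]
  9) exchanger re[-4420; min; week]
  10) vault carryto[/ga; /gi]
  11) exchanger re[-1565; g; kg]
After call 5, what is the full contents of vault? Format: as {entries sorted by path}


Answer: {ga=graflusol, migu/}

Derivation:
Do: exchanger re[v='-131'; u_from='C'; u_to='F']
See: -1019/5
Do: exchanger re[v='-1'; u_from='s'; u_to='day']
See: -1/86400
Do: vault crv[p='/migu']
See: ok
Do: vault scribe[p='/migu/fla_uk'; c='zosnido']
See: created
Do: vault expunge[p='/migu/fla_uk']
See: ok
Do: vault expunge[p='/migu']
See: ok
Do: vault scribe[p='/te'; c='drasi']
See: created
Do: exchanger re[v='174'; u_from='F'; u_to='C']
See: 710/9
Do: exchanger re[v='-4420'; u_from='min'; u_to='week']
See: -221/504
Do: vault carryto[s='/ga'; d='/gi']
See: ok
Do: exchanger re[v='-1565'; u_from='g'; u_to='kg']
See: -313/200


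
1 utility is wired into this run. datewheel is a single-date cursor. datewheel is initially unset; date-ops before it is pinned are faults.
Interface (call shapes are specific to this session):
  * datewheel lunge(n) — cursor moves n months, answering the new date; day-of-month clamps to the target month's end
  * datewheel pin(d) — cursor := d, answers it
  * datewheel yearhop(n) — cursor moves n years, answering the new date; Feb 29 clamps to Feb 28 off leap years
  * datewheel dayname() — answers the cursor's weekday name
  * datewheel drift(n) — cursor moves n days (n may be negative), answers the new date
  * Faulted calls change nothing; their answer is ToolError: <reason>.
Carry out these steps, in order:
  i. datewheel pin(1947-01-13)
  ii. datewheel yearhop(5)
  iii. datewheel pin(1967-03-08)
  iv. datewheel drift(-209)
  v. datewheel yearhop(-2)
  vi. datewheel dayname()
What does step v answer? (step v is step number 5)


CALL datewheel pin[d: 1947-01-13]
RET  1947-01-13
CALL datewheel yearhop[n: 5]
RET  1952-01-13
CALL datewheel pin[d: 1967-03-08]
RET  1967-03-08
CALL datewheel drift[n: -209]
RET  1966-08-11
CALL datewheel yearhop[n: -2]
RET  1964-08-11
CALL datewheel dayname[]
RET  Tuesday

Answer: 1964-08-11


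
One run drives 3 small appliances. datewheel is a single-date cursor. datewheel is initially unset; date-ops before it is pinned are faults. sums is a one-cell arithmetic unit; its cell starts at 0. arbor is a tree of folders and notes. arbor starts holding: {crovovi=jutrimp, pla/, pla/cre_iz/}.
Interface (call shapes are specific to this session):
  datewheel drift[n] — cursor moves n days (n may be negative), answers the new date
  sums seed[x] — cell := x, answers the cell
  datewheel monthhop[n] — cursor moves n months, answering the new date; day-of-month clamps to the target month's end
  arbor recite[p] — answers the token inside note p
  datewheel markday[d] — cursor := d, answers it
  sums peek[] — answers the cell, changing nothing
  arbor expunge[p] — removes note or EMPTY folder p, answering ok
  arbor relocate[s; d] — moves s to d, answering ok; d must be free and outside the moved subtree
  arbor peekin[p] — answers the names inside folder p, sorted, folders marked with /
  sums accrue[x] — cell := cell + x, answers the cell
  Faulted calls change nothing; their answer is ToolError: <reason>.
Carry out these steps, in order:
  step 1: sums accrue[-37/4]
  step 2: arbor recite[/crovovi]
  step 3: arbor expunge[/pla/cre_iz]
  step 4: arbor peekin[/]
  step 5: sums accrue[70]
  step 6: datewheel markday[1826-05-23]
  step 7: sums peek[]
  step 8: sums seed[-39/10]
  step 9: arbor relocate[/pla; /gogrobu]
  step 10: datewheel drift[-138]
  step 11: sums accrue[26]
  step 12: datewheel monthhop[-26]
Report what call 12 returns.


~$ sums accrue x: -37/4
[out] -37/4
~$ arbor recite p: /crovovi
[out] jutrimp
~$ arbor expunge p: /pla/cre_iz
[out] ok
~$ arbor peekin p: /
[out] [crovovi, pla/]
~$ sums accrue x: 70
[out] 243/4
~$ datewheel markday d: 1826-05-23
[out] 1826-05-23
~$ sums peek
[out] 243/4
~$ sums seed x: -39/10
[out] -39/10
~$ arbor relocate s: /pla d: /gogrobu
[out] ok
~$ datewheel drift n: -138
[out] 1826-01-05
~$ sums accrue x: 26
[out] 221/10
~$ datewheel monthhop n: -26
[out] 1823-11-05

Answer: 1823-11-05


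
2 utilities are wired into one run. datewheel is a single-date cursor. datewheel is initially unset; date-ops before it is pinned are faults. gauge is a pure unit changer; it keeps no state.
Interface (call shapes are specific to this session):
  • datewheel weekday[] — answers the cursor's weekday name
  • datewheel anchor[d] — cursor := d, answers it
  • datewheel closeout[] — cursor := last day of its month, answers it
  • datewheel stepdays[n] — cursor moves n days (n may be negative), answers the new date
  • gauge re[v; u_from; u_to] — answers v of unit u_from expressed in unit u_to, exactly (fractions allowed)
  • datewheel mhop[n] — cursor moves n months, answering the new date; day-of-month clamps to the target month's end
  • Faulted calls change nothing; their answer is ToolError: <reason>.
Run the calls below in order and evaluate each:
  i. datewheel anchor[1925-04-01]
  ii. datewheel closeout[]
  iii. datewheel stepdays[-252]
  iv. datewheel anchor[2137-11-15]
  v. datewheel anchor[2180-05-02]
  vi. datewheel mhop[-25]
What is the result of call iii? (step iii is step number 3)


Answer: 1924-08-21

Derivation:
→ datewheel anchor(d=1925-04-01)
← 1925-04-01
→ datewheel closeout()
← 1925-04-30
→ datewheel stepdays(n=-252)
← 1924-08-21
→ datewheel anchor(d=2137-11-15)
← 2137-11-15
→ datewheel anchor(d=2180-05-02)
← 2180-05-02
→ datewheel mhop(n=-25)
← 2178-04-02


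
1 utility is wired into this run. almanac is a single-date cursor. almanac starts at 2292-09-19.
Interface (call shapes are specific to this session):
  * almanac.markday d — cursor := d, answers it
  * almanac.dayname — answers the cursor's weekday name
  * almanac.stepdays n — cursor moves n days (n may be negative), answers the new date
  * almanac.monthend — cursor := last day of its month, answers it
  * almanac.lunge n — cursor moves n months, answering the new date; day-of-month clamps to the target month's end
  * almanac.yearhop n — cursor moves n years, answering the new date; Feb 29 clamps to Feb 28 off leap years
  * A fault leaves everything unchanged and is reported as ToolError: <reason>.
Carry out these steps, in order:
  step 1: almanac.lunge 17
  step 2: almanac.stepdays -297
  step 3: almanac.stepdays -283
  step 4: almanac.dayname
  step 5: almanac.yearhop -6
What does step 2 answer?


// 1. lunge(17) => 2294-02-19
// 2. stepdays(-297) => 2293-04-28
// 3. stepdays(-283) => 2292-07-19
// 4. dayname() => Tuesday
// 5. yearhop(-6) => 2286-07-19

Answer: 2293-04-28


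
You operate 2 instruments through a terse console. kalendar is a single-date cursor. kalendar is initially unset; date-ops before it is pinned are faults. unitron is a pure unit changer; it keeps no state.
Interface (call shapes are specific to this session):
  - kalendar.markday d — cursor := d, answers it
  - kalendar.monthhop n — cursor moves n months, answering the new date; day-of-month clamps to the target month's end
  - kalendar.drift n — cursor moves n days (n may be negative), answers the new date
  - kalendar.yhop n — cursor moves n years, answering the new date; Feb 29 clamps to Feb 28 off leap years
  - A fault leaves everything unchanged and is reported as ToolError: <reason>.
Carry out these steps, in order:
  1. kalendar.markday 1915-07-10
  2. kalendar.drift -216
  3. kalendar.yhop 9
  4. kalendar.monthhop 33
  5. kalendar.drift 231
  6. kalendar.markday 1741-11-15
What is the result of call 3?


// kalendar.markday(d='1915-07-10') == 1915-07-10
// kalendar.drift(n='-216') == 1914-12-06
// kalendar.yhop(n='9') == 1923-12-06
// kalendar.monthhop(n='33') == 1926-09-06
// kalendar.drift(n='231') == 1927-04-25
// kalendar.markday(d='1741-11-15') == 1741-11-15

Answer: 1923-12-06


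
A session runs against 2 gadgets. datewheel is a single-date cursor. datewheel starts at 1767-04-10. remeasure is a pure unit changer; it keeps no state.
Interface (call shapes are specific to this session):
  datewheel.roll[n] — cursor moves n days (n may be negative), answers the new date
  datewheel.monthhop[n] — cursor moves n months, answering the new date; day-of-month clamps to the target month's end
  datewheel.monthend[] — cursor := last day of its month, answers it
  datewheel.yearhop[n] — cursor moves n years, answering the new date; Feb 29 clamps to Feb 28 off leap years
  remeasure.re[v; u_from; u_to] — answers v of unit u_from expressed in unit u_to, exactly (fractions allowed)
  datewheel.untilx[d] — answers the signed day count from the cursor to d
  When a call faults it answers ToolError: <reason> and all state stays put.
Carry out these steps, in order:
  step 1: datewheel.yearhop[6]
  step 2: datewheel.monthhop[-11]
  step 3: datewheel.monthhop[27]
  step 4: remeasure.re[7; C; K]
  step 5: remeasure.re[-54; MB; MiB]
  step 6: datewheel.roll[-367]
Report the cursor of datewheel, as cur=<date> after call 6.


> datewheel.yearhop 6
[out] 1773-04-10
> datewheel.monthhop -11
[out] 1772-05-10
> datewheel.monthhop 27
[out] 1774-08-10
> remeasure.re 7 C K
[out] 5603/20
> remeasure.re -54 MB MiB
[out] -421875/8192
> datewheel.roll -367
[out] 1773-08-08

Answer: cur=1773-08-08


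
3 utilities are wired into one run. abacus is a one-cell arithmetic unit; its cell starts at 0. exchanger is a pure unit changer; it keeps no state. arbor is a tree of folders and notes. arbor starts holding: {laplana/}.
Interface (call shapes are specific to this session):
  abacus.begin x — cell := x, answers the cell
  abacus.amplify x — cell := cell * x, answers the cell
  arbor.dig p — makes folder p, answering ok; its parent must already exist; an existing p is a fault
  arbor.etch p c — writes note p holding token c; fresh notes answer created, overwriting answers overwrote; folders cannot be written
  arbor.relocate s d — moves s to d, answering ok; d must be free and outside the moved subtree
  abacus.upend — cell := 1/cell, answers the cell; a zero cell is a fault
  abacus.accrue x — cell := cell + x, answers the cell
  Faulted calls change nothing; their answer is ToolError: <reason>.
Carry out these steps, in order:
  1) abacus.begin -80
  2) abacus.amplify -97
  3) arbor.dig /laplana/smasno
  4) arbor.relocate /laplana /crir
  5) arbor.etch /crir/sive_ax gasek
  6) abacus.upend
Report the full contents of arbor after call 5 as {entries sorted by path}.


! begin(-80) => -80
! amplify(-97) => 7760
! dig(/laplana/smasno) => ok
! relocate(/laplana, /crir) => ok
! etch(/crir/sive_ax, gasek) => created
! upend() => 1/7760

Answer: {crir/, crir/sive_ax=gasek, crir/smasno/}


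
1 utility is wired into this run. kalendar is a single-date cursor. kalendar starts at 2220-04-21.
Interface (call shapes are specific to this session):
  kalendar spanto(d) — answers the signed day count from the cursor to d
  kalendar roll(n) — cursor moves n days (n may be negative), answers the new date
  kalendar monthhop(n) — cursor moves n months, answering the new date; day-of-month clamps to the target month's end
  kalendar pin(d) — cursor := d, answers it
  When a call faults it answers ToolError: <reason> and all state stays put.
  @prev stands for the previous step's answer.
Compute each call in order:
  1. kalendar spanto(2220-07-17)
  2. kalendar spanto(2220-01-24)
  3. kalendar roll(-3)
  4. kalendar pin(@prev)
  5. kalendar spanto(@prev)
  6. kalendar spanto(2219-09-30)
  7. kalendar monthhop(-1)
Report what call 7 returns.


I invoke kalendar spanto with d→2220-07-17: 87.
Invoking kalendar spanto with d→2220-01-24, giving -88.
Using kalendar roll with n→-3, giving 2220-04-18.
Using kalendar pin with d→@prev, which returns 2220-04-18.
I use kalendar spanto with d→@prev, → 0.
I run kalendar spanto with d→2219-09-30, → -201.
I call kalendar monthhop with n→-1, and see 2220-03-18.

Answer: 2220-03-18


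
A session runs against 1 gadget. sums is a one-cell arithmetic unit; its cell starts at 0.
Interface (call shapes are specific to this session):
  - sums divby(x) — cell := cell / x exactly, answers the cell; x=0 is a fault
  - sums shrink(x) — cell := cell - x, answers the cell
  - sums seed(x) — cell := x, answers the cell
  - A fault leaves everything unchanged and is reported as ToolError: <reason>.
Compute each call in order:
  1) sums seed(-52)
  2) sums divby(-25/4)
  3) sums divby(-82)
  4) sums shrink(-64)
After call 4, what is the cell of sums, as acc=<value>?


[in] sums seed x='-52'
:: -52
[in] sums divby x='-25/4'
:: 208/25
[in] sums divby x='-82'
:: -104/1025
[in] sums shrink x='-64'
:: 65496/1025

Answer: acc=65496/1025


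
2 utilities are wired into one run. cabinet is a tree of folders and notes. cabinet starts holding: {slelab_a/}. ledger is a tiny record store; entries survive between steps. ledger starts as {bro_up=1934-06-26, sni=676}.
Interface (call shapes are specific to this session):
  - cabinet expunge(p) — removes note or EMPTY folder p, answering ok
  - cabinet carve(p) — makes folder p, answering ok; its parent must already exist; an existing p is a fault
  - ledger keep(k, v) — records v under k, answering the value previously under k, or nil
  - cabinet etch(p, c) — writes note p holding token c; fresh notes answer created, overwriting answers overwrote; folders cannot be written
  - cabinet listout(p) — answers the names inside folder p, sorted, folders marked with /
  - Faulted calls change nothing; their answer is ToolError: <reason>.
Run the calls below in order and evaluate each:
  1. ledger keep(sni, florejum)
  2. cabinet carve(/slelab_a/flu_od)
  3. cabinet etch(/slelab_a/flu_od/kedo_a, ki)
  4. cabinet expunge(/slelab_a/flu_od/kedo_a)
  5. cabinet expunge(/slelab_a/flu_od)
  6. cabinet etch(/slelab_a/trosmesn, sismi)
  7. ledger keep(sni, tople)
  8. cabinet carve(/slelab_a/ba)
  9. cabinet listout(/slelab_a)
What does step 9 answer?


CALL ledger keep[k: sni; v: florejum]
RET  676
CALL cabinet carve[p: /slelab_a/flu_od]
RET  ok
CALL cabinet etch[p: /slelab_a/flu_od/kedo_a; c: ki]
RET  created
CALL cabinet expunge[p: /slelab_a/flu_od/kedo_a]
RET  ok
CALL cabinet expunge[p: /slelab_a/flu_od]
RET  ok
CALL cabinet etch[p: /slelab_a/trosmesn; c: sismi]
RET  created
CALL ledger keep[k: sni; v: tople]
RET  florejum
CALL cabinet carve[p: /slelab_a/ba]
RET  ok
CALL cabinet listout[p: /slelab_a]
RET  [ba/, trosmesn]

Answer: [ba/, trosmesn]


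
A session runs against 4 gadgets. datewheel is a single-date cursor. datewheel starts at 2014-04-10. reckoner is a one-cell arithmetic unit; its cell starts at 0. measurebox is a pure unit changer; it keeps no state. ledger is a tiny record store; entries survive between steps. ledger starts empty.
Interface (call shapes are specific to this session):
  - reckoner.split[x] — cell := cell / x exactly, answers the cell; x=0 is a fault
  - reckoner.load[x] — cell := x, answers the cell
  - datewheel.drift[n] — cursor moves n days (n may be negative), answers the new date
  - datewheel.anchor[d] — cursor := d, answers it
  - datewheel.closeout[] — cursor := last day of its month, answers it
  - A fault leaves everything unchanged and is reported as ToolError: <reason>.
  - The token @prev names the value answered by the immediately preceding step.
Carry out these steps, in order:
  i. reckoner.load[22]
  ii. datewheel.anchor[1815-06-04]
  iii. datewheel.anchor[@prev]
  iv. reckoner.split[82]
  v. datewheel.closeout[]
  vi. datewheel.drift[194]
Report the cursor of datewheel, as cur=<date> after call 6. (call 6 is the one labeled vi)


==> reckoner.load(x: 22)
<== 22
==> datewheel.anchor(d: 1815-06-04)
<== 1815-06-04
==> datewheel.anchor(d: @prev)
<== 1815-06-04
==> reckoner.split(x: 82)
<== 11/41
==> datewheel.closeout()
<== 1815-06-30
==> datewheel.drift(n: 194)
<== 1816-01-10

Answer: cur=1816-01-10


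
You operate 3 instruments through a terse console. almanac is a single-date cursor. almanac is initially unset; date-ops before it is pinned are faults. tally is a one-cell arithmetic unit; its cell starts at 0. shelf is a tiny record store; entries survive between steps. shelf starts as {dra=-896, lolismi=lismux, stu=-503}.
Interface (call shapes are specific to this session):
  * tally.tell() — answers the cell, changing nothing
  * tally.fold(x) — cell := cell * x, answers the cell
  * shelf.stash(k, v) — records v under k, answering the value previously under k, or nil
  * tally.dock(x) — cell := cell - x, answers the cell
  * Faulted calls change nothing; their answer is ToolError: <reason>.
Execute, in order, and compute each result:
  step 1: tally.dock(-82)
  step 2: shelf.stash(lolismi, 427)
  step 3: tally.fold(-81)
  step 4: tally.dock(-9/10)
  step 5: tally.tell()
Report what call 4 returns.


Answer: -66411/10

Derivation:
! 1. tally.dock(x=-82) -> 82
! 2. shelf.stash(k=lolismi, v=427) -> lismux
! 3. tally.fold(x=-81) -> -6642
! 4. tally.dock(x=-9/10) -> -66411/10
! 5. tally.tell() -> -66411/10


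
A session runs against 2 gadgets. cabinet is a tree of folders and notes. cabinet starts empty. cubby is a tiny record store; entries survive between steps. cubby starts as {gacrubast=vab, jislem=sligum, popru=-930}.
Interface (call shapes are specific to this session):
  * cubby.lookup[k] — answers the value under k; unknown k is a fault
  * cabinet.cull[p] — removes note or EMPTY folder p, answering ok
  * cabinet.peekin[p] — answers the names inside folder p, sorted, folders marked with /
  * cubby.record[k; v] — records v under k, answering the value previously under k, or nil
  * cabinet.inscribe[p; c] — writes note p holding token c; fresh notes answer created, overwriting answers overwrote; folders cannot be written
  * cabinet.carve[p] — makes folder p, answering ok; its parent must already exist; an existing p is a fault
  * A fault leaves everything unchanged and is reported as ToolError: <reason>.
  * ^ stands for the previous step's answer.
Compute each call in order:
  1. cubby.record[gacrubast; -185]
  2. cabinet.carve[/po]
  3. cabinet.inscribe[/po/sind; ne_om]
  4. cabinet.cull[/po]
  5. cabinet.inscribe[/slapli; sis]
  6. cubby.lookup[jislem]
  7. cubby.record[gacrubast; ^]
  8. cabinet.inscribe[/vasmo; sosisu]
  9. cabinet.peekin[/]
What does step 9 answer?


Answer: [po/, slapli, vasmo]

Derivation:
Then record passing k: gacrubast, v: -185, yielding vab.
Then carve passing p: /po, → ok.
Then inscribe passing p: /po/sind, c: ne_om, and get created.
I use cull passing p: /po, and see ToolError: not empty.
Next I call inscribe passing p: /slapli, c: sis, and see created.
Invoking lookup passing k: jislem, and get sligum.
I use record passing k: gacrubast, v: ^, and see -185.
Calling inscribe passing p: /vasmo, c: sosisu, yielding created.
Now I run peekin passing p: /, → [po/, slapli, vasmo].


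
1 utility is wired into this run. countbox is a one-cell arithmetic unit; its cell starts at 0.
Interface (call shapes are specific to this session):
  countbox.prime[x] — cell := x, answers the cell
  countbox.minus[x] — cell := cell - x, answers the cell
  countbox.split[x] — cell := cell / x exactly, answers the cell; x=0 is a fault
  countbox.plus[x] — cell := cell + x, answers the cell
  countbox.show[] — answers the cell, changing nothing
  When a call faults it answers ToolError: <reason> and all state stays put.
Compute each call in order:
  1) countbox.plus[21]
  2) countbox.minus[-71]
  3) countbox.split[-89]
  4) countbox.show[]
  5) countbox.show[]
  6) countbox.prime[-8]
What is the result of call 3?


Answer: -92/89

Derivation:
[in] plus x: 21
[out] 21
[in] minus x: -71
[out] 92
[in] split x: -89
[out] -92/89
[in] show
[out] -92/89
[in] show
[out] -92/89
[in] prime x: -8
[out] -8


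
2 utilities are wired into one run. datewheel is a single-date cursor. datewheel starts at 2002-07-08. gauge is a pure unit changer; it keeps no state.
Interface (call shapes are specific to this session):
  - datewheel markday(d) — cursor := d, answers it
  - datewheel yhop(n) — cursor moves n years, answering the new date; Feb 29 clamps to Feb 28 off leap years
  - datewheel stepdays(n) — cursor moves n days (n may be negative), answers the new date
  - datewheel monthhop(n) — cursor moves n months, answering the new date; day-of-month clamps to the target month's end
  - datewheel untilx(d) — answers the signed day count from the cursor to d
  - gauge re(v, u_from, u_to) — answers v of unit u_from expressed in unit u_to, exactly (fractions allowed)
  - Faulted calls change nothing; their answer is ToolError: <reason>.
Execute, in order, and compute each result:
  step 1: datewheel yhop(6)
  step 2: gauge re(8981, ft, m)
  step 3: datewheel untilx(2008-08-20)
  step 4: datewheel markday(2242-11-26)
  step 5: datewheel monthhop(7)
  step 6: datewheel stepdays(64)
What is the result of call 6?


·→ datewheel yhop(n→6)
·← 2008-07-08
·→ gauge re(v→8981, u_from→ft, u_to→m)
·← 3421761/1250
·→ datewheel untilx(d→2008-08-20)
·← 43
·→ datewheel markday(d→2242-11-26)
·← 2242-11-26
·→ datewheel monthhop(n→7)
·← 2243-06-26
·→ datewheel stepdays(n→64)
·← 2243-08-29

Answer: 2243-08-29


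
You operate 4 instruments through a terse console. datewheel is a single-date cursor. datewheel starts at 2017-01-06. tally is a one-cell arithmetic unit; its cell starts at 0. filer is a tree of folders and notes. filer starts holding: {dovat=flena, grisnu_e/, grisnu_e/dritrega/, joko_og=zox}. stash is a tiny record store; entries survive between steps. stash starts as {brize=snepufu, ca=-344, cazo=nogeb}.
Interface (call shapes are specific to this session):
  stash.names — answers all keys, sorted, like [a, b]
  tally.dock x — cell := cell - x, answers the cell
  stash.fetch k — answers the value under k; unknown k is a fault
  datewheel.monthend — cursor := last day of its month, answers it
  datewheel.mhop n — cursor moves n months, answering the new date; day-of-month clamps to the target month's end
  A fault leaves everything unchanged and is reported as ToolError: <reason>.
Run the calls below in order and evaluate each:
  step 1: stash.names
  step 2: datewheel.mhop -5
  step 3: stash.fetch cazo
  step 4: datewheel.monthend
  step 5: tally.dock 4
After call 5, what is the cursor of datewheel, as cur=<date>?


# 1. stash.names() -> [brize, ca, cazo]
# 2. datewheel.mhop(n: -5) -> 2016-08-06
# 3. stash.fetch(k: cazo) -> nogeb
# 4. datewheel.monthend() -> 2016-08-31
# 5. tally.dock(x: 4) -> -4

Answer: cur=2016-08-31


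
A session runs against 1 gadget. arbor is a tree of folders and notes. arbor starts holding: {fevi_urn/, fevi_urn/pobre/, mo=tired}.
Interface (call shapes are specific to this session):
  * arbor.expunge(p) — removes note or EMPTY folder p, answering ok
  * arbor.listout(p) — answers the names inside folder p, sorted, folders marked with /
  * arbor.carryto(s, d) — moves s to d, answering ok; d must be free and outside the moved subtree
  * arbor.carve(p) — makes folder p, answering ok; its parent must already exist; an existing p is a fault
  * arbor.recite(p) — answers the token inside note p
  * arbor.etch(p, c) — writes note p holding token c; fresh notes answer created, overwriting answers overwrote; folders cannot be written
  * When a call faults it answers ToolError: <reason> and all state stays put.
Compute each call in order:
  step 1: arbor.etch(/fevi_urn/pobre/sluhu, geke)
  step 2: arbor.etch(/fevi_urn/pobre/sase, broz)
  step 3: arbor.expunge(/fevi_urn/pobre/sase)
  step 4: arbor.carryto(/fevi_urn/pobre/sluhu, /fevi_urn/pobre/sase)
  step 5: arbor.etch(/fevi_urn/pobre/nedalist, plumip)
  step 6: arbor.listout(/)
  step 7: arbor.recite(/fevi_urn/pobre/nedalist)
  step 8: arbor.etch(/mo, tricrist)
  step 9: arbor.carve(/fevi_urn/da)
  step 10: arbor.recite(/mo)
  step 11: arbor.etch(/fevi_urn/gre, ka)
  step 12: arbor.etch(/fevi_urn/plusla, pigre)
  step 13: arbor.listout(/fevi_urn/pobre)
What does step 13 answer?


Answer: [nedalist, sase]

Derivation:
-- etch(p='/fevi_urn/pobre/sluhu', c='geke') -> created
-- etch(p='/fevi_urn/pobre/sase', c='broz') -> created
-- expunge(p='/fevi_urn/pobre/sase') -> ok
-- carryto(s='/fevi_urn/pobre/sluhu', d='/fevi_urn/pobre/sase') -> ok
-- etch(p='/fevi_urn/pobre/nedalist', c='plumip') -> created
-- listout(p='/') -> [fevi_urn/, mo]
-- recite(p='/fevi_urn/pobre/nedalist') -> plumip
-- etch(p='/mo', c='tricrist') -> overwrote
-- carve(p='/fevi_urn/da') -> ok
-- recite(p='/mo') -> tricrist
-- etch(p='/fevi_urn/gre', c='ka') -> created
-- etch(p='/fevi_urn/plusla', c='pigre') -> created
-- listout(p='/fevi_urn/pobre') -> [nedalist, sase]


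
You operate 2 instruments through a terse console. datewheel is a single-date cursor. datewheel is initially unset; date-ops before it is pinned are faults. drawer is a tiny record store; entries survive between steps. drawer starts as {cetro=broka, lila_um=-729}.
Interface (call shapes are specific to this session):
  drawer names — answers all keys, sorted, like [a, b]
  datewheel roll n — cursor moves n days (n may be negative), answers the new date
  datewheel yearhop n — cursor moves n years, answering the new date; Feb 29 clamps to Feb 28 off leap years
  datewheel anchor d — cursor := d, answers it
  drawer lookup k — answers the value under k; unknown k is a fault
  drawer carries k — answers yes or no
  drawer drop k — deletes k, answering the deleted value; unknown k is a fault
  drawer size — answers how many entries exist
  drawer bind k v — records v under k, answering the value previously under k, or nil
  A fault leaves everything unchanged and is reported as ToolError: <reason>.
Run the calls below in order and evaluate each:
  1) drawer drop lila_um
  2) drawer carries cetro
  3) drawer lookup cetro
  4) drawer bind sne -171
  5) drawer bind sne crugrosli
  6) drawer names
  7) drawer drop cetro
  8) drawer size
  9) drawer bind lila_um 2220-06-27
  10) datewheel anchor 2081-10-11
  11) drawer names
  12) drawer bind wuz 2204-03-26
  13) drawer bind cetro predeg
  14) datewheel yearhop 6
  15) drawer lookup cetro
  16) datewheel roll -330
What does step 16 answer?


-> drawer drop(k='lila_um')
<- -729
-> drawer carries(k='cetro')
<- yes
-> drawer lookup(k='cetro')
<- broka
-> drawer bind(k='sne', v='-171')
<- nil
-> drawer bind(k='sne', v='crugrosli')
<- -171
-> drawer names()
<- [cetro, sne]
-> drawer drop(k='cetro')
<- broka
-> drawer size()
<- 1
-> drawer bind(k='lila_um', v='2220-06-27')
<- nil
-> datewheel anchor(d='2081-10-11')
<- 2081-10-11
-> drawer names()
<- [lila_um, sne]
-> drawer bind(k='wuz', v='2204-03-26')
<- nil
-> drawer bind(k='cetro', v='predeg')
<- nil
-> datewheel yearhop(n='6')
<- 2087-10-11
-> drawer lookup(k='cetro')
<- predeg
-> datewheel roll(n='-330')
<- 2086-11-15

Answer: 2086-11-15


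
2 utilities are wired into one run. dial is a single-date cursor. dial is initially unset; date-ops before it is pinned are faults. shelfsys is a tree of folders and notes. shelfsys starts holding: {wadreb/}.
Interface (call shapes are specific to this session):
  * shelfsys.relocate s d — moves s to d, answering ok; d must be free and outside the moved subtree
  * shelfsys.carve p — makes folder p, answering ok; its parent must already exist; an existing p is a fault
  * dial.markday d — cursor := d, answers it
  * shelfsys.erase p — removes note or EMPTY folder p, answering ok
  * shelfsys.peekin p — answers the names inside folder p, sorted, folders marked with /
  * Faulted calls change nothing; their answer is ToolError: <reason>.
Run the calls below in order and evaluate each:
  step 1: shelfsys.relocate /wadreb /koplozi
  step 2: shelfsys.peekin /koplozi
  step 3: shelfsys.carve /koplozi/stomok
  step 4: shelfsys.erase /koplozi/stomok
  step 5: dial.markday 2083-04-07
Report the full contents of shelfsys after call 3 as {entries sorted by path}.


·→ relocate(s→/wadreb, d→/koplozi)
·← ok
·→ peekin(p→/koplozi)
·← []
·→ carve(p→/koplozi/stomok)
·← ok
·→ erase(p→/koplozi/stomok)
·← ok
·→ markday(d→2083-04-07)
·← 2083-04-07

Answer: {koplozi/, koplozi/stomok/}


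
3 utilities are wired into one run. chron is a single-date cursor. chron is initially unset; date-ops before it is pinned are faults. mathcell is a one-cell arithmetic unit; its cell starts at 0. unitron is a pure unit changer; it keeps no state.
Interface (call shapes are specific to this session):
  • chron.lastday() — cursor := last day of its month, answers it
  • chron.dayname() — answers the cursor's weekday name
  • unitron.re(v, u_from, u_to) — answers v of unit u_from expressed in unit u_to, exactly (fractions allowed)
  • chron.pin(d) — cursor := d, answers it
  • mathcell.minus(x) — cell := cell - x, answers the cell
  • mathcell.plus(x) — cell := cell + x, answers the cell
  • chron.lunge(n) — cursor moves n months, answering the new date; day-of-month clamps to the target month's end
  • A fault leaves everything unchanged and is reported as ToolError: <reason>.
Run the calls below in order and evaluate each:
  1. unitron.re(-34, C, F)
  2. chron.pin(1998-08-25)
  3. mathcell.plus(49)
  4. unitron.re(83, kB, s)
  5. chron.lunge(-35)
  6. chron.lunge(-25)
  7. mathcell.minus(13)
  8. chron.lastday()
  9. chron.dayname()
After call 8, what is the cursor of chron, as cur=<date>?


Answer: cur=1993-08-31

Derivation:
// unitron.re(-34, C, F) == -146/5
// chron.pin(1998-08-25) == 1998-08-25
// mathcell.plus(49) == 49
// unitron.re(83, kB, s) == ToolError: incompatible units
// chron.lunge(-35) == 1995-09-25
// chron.lunge(-25) == 1993-08-25
// mathcell.minus(13) == 36
// chron.lastday() == 1993-08-31
// chron.dayname() == Tuesday


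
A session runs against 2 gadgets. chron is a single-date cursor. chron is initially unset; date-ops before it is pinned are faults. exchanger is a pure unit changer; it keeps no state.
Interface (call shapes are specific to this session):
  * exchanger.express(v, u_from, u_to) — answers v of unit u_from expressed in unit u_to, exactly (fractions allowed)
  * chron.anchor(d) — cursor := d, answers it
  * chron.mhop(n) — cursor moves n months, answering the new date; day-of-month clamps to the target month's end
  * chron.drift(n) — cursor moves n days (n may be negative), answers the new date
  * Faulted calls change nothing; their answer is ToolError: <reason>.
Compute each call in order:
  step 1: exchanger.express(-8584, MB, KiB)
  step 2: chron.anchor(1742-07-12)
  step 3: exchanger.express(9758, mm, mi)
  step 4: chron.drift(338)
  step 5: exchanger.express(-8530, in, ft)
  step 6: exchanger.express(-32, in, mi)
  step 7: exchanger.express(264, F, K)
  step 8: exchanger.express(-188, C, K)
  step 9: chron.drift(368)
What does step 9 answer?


I use exchanger.express using v→-8584, u_from→MB, u_to→KiB, which returns -16765625/2.
Using chron.anchor using d→1742-07-12, and get 1742-07-12.
I try exchanger.express using v→9758, u_from→mm, u_to→mi: 4879/804672.
I invoke chron.drift using n→338: 1743-06-15.
Invoking exchanger.express using v→-8530, u_from→in, u_to→ft: -4265/6.
I call exchanger.express using v→-32, u_from→in, u_to→mi, giving -1/1980.
I call exchanger.express using v→264, u_from→F, u_to→K, and observe 72367/180.
Next I call exchanger.express using v→-188, u_from→C, u_to→K: 1703/20.
Calling chron.drift using n→368, yielding 1744-06-17.

Answer: 1744-06-17


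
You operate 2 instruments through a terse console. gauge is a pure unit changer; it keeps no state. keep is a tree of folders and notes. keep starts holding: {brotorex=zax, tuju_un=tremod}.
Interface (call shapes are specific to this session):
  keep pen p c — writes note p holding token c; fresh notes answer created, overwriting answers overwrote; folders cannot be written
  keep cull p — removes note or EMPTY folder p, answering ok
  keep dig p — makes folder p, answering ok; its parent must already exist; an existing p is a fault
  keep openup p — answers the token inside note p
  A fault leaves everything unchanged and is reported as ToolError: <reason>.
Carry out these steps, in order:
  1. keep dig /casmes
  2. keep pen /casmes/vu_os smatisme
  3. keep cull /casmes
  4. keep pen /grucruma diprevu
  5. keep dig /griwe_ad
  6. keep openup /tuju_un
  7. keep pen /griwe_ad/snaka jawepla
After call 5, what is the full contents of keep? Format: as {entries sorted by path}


Answer: {brotorex=zax, casmes/, casmes/vu_os=smatisme, griwe_ad/, grucruma=diprevu, tuju_un=tremod}

Derivation:
! 1. keep dig(p: /casmes) -> ok
! 2. keep pen(p: /casmes/vu_os, c: smatisme) -> created
! 3. keep cull(p: /casmes) -> ToolError: not empty
! 4. keep pen(p: /grucruma, c: diprevu) -> created
! 5. keep dig(p: /griwe_ad) -> ok
! 6. keep openup(p: /tuju_un) -> tremod
! 7. keep pen(p: /griwe_ad/snaka, c: jawepla) -> created


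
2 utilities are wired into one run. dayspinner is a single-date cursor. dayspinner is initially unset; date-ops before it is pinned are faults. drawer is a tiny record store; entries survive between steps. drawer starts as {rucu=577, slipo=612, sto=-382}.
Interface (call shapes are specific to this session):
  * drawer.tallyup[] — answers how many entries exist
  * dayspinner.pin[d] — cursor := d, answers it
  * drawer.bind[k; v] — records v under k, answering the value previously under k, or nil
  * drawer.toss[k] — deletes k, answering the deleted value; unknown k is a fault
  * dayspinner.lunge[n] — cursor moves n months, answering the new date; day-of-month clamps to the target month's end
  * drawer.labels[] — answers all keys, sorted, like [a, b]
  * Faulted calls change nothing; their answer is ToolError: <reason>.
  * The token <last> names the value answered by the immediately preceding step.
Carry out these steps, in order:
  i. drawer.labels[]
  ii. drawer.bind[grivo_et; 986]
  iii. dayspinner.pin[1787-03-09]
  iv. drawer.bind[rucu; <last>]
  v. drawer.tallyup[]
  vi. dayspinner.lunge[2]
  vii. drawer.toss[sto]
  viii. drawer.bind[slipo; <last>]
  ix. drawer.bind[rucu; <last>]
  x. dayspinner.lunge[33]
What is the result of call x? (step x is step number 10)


[in] drawer.labels
  [rucu, slipo, sto]
[in] drawer.bind k=grivo_et v=986
  nil
[in] dayspinner.pin d=1787-03-09
  1787-03-09
[in] drawer.bind k=rucu v=<last>
  577
[in] drawer.tallyup
  4
[in] dayspinner.lunge n=2
  1787-05-09
[in] drawer.toss k=sto
  -382
[in] drawer.bind k=slipo v=<last>
  612
[in] drawer.bind k=rucu v=<last>
  1787-03-09
[in] dayspinner.lunge n=33
  1790-02-09

Answer: 1790-02-09
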